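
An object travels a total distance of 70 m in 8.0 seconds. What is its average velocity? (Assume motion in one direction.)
v_avg = Δd / Δt = 70 / 8.0 = 8.75 m/s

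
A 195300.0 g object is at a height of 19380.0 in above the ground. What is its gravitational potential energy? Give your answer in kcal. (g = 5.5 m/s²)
PE = mgh = 195.3 kg × 5.5 m/s² × 492.3 m = 5.288e+05 J = 126.4 kcal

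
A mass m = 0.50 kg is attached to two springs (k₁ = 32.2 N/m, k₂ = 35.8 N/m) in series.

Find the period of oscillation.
k_eq = k₁k₂/(k₁+k₂) = 16.95 N/m
T = 2π√(m/k_eq) = 2π√(0.5/16.95) = 1.079 s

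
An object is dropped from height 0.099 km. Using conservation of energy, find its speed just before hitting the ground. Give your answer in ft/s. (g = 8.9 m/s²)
mgh = ½mv² → v = √(2gh) = √(2×8.9×99) = 41.98 m/s = 137.7 ft/s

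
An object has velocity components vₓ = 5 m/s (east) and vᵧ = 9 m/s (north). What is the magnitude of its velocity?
|v| = √(vₓ² + vᵧ²) = √(5² + 9²) = √(106) = 10.3 m/s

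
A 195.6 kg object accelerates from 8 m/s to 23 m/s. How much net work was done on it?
W_net = ΔKE = ½m(v₂² − v₁²) = ½×195.6×(23² − 8²) = 45477.0 J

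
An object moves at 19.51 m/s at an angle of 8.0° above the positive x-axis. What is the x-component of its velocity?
vₓ = v cos(θ) = 19.51 × cos(8.0°) = 19.32 m/s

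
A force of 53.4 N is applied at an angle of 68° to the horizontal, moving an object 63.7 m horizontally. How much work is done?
W = Fd cosθ = 53.4×63.7×cos(68°) = 1274.3 J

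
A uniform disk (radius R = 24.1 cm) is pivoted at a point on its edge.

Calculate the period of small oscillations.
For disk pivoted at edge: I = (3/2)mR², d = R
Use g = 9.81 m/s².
I/m = (3/2)R² = 0.08712 m²; d = R = 0.241 m
T = 2π√((3/2)R²/(gR)) = 2π√(3R/(2g)) = 1.206 s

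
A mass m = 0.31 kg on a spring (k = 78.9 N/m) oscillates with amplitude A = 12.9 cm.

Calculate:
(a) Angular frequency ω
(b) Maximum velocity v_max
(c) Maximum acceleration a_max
ω = √(k/m) = √(78.9/0.31) = 15.95 rad/s
v_max = ωA = 15.95×0.129 = 2.058 m/s
a_max = ω²A = 15.95²×0.129 = 32.83 m/s²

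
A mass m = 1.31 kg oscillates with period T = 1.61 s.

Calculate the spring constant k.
T = 2π√(m/k) → k = m(2π/T)² = 1.31×(2π/1.61)² = 19.95 N/m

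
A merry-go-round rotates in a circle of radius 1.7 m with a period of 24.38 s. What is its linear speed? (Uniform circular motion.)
v = 2πr/T = 2π×1.7/24.38 = 0.44 m/s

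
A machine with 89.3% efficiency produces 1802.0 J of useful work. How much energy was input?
W_in = W_out/η = 1802.0/0.893 = 2017.9 J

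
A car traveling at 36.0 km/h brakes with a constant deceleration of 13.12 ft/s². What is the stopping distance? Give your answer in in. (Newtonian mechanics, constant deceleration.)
d = v₀² / (2a) (with unit conversion) = 492.3 in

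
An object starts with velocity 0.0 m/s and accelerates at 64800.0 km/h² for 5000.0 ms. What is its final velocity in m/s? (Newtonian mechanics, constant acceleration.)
v = v₀ + at (with unit conversion) = 25.0 m/s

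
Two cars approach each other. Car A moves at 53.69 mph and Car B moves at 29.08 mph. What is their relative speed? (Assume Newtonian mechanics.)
v_rel = v_A + v_B = 53.69 + 29.08 = 82.77 mph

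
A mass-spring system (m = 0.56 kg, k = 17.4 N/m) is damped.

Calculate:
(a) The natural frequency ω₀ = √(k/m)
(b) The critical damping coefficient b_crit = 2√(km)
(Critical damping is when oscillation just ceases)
ω₀ = √(k/m) = √(17.4/0.56) = 5.574 rad/s
b_crit = 2√(km) = 2√(17.4×0.56) = 6.243 kg/s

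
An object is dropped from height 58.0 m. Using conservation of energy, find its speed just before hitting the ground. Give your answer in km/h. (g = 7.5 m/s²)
mgh = ½mv² → v = √(2gh) = √(2×7.5×58) = 29.5 m/s = 106.2 km/h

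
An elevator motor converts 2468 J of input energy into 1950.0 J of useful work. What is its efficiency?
η = W_out/W_in = 1950.0/2468 = 0.7901 = 79.01%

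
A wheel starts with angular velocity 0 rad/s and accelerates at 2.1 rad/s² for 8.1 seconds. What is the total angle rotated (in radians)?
θ = ω₀t + ½αt² = 0×8.1 + ½×2.1×8.1² = 68.89 rad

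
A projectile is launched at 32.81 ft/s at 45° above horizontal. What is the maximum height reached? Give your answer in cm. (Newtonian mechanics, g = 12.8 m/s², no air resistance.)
H = v₀²sin²(θ)/(2g) (with unit conversion) = 195.3 cm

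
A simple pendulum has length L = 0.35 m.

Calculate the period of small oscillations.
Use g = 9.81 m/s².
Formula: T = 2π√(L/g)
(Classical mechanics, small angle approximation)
T = 2π√(L/g) = 2π√(0.35/9.81) = 1.187 s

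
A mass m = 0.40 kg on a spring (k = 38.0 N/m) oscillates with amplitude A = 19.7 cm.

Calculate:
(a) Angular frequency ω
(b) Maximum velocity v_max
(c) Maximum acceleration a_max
ω = √(k/m) = √(38.0/0.4) = 9.747 rad/s
v_max = ωA = 9.747×0.197 = 1.92 m/s
a_max = ω²A = 9.747²×0.197 = 18.71 m/s²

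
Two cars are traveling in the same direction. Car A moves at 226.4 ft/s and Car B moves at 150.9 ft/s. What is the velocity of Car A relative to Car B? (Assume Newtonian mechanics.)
v_rel = v_A - v_B = 226.4 - 150.9 = 75.5 ft/s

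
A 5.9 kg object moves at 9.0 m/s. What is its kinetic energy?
KE = ½mv² = ½×5.9×9.0² = 238.95 J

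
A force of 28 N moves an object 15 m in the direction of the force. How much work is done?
W = Fd = 28×15 = 420.0 J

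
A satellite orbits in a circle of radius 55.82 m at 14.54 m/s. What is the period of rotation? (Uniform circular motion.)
T = 2πr/v = 2π×55.82/14.54 = 24.12 s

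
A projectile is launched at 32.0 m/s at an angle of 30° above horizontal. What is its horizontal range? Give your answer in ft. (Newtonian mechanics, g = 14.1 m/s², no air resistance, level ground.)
R = v₀² sin(2θ) / g (with unit conversion) = 206.3 ft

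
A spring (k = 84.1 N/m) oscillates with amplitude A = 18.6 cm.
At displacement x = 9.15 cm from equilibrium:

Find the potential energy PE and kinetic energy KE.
E_total = ½kA² = ½×84.1×(0.186)² = 1.455 J
PE = ½kx² = ½×84.1×(0.0915)² = 0.3521 J
KE = E_total − PE = 1.103 J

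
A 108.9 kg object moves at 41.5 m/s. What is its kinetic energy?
KE = ½mv² = ½×108.9×41.5² = 93776.51 J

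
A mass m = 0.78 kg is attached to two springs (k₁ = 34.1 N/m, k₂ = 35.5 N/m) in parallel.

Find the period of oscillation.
k_eq = k₁+k₂ = 69.6 N/m
T = 2π√(m/k_eq) = 2π√(0.78/69.6) = 0.6652 s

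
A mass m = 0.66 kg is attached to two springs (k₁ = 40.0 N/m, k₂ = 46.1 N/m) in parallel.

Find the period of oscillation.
k_eq = k₁+k₂ = 86.1 N/m
T = 2π√(m/k_eq) = 2π√(0.66/86.1) = 0.5501 s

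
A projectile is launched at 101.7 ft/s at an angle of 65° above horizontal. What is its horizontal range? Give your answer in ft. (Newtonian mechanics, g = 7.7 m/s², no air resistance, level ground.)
R = v₀² sin(2θ) / g (with unit conversion) = 313.6 ft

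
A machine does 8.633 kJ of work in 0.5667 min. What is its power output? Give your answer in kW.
P = W/t = 8633 J / 34 s = 253.9 W = 0.2539 kW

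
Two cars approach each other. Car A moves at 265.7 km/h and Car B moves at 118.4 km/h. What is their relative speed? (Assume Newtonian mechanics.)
v_rel = v_A + v_B = 265.7 + 118.4 = 384.1 km/h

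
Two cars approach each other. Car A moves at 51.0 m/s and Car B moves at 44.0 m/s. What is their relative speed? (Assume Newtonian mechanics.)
v_rel = v_A + v_B = 51.0 + 44.0 = 95.0 m/s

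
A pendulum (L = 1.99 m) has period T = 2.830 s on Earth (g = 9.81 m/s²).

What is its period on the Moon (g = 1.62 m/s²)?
T = 2π√(L/g), so T_moon/T_earth = √(g_earth/g_moon)
T_moon = 2π√(1.99/1.62) = 6.964 s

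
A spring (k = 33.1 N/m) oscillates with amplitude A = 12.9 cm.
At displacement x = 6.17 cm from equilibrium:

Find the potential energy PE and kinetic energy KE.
E_total = ½kA² = ½×33.1×(0.129)² = 0.2754 J
PE = ½kx² = ½×33.1×(0.0617)² = 0.063 J
KE = E_total − PE = 0.2124 J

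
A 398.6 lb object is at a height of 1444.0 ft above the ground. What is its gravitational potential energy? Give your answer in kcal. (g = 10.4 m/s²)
PE = mgh = 180.8 kg × 10.4 m/s² × 440.1 m = 8.276e+05 J = 197.8 kcal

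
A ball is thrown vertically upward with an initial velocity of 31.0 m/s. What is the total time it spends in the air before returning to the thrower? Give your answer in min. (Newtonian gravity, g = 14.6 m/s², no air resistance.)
t_total = 2v₀/g (with unit conversion) = 0.07078 min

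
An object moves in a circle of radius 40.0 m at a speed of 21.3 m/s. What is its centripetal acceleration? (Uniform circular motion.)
a_c = v²/r = 21.3²/40.0 = 453.69/40.0 = 11.34 m/s²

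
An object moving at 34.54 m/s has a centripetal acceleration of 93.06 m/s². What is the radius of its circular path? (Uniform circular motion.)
r = v²/a_c = 34.54²/93.06 = 12.82 m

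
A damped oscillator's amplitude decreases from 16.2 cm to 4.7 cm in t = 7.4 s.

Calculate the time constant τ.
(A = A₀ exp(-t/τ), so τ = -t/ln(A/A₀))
A/A₀ = 4.7/16.2 = 0.2901; ln(A/A₀) = -1.237
τ = −t/ln(A/A₀) = −7.4/-1.237 = 5.98 s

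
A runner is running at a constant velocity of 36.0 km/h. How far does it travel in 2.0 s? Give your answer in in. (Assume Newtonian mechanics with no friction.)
d = vt (with unit conversion) = 787.4 in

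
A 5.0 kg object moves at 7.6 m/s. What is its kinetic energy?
KE = ½mv² = ½×5.0×7.6² = 144.4 J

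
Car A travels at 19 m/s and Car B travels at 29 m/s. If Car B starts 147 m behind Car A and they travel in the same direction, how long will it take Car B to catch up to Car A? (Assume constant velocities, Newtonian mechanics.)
Relative speed: v_rel = 29 - 19 = 10 m/s
Time to catch: t = d₀/v_rel = 147/10 = 14.7 s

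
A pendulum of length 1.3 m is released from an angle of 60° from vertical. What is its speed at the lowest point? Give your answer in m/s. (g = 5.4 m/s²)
h = L(1 − cosθ) = 1.3×(1 − cos60°) = 0.65 m
v = √(2gh) = √(2×5.4×0.65) = 2.65 m/s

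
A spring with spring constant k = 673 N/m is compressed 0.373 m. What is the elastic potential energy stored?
PE = ½kx² = ½×673×0.373² = 46.82 J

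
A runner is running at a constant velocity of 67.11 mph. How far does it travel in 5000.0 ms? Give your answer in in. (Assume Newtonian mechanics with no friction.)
d = vt (with unit conversion) = 5906.0 in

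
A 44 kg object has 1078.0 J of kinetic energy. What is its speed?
KE = ½mv² → v = √(2KE/m) = √(2×1078.0/44) = 7.0 m/s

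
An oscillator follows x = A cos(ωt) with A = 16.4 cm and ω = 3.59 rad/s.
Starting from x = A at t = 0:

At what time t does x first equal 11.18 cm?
cos(ωt) = x/A = 11.18/16.4 = 0.6817
ωt = arccos(0.6817) = 0.8207 rad
t = 0.8207/3.59 = 0.2286 s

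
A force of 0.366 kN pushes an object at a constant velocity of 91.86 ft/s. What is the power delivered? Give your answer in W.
P = Fv = 366 N × 28 m/s = 1.025e+04 W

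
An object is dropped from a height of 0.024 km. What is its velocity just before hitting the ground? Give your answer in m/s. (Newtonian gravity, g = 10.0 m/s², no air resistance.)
v = √(2gh) (with unit conversion) = 21.91 m/s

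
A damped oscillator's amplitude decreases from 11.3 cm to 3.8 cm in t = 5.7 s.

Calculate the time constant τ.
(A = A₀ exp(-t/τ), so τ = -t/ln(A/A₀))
A/A₀ = 3.8/11.3 = 0.3363; ln(A/A₀) = -1.09
τ = −t/ln(A/A₀) = −5.7/-1.09 = 5.23 s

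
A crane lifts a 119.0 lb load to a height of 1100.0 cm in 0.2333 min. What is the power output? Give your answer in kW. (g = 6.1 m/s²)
W = mgh = 53.98×6.1×11 = 3622 J
P = W/t = 3622/14 = 258.7 W = 0.2587 kW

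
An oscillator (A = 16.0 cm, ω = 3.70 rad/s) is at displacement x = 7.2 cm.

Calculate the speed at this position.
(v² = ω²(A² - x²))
v = ω√(A² − x²) = 3.7×√(0.16² − 0.072²) = 0.5287 m/s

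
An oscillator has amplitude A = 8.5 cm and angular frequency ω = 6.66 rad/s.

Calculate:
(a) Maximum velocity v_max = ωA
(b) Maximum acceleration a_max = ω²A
v_max = ωA = 6.66×0.085 = 0.5661 m/s
a_max = ω²A = 6.66²×0.085 = 3.77 m/s²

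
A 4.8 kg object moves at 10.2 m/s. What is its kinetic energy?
KE = ½mv² = ½×4.8×10.2² = 249.696 J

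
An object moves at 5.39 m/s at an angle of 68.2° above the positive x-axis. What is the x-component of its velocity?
vₓ = v cos(θ) = 5.39 × cos(68.2°) = 2.0 m/s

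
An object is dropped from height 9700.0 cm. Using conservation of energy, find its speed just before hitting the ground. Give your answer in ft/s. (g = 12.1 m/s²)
mgh = ½mv² → v = √(2gh) = √(2×12.1×97) = 48.45 m/s = 159.0 ft/s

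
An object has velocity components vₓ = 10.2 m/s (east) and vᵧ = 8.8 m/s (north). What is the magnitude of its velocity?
|v| = √(vₓ² + vᵧ²) = √(10.2² + 8.8²) = √(181.48) = 13.47 m/s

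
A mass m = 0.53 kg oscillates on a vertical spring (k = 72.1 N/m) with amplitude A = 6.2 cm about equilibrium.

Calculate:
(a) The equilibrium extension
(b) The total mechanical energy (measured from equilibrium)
x_eq = mg/k = 0.53×9.81/72.1 = 0.07211 m = 7.211 cm
E = ½kA² = ½×72.1×(0.062)² = 0.1386 J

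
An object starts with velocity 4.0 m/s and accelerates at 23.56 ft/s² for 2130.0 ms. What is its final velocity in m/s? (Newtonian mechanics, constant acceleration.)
v = v₀ + at (with unit conversion) = 19.3 m/s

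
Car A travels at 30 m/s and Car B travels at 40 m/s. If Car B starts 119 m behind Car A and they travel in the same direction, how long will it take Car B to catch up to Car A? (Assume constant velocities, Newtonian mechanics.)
Relative speed: v_rel = 40 - 30 = 10 m/s
Time to catch: t = d₀/v_rel = 119/10 = 11.9 s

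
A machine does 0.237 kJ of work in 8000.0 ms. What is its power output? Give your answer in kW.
P = W/t = 237 J / 8 s = 29.62 W = 0.02962 kW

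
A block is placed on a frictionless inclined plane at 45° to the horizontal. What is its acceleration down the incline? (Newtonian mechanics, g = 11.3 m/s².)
a = g sin(θ) = 11.3 × sin(45°) = 11.3 × 0.7071 = 7.99 m/s²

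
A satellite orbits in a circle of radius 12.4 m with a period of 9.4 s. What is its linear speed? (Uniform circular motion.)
v = 2πr/T = 2π×12.4/9.4 = 8.29 m/s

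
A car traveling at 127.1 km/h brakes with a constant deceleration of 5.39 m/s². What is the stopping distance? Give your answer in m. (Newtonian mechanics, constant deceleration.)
d = v₀² / (2a) (with unit conversion) = 115.6 m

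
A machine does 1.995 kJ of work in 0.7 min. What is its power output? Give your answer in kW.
P = W/t = 1995 J / 42 s = 47.5 W = 0.0475 kW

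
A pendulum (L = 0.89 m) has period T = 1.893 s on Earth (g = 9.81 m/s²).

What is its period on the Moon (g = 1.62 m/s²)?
T = 2π√(L/g), so T_moon/T_earth = √(g_earth/g_moon)
T_moon = 2π√(0.89/1.62) = 4.657 s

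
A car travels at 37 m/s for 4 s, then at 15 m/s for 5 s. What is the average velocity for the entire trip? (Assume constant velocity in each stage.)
d₁ = v₁t₁ = 37 × 4 = 148 m
d₂ = v₂t₂ = 15 × 5 = 75 m
d_total = 223 m, t_total = 9 s
v_avg = d_total/t_total = 223/9 = 24.78 m/s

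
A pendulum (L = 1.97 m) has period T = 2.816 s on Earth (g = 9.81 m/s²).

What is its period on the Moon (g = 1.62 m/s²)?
T = 2π√(L/g), so T_moon/T_earth = √(g_earth/g_moon)
T_moon = 2π√(1.97/1.62) = 6.929 s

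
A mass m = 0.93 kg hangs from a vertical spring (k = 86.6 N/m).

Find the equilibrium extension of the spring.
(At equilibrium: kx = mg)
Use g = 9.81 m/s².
x_eq = mg/k = 0.93×9.81/86.6 = 0.1053 m = 10.53 cm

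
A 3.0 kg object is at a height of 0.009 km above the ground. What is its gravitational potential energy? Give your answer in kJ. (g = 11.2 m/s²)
PE = mgh = 3 kg × 11.2 m/s² × 9 m = 302.4 J = 0.3024 kJ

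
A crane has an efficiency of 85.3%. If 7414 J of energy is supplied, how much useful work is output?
W_out = η × W_in = 0.853 × 7414 = 6324.1 J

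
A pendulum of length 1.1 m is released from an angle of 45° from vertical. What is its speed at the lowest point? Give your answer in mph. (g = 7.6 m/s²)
h = L(1 − cosθ) = 1.1×(1 − cos45°) = 0.3222 m
v = √(2gh) = √(2×7.6×0.3222) = 2.213 m/s = 4.95 mph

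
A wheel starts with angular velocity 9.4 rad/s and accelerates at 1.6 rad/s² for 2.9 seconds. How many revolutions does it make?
θ = ω₀t + ½αt² = 9.4×2.9 + ½×1.6×2.9² = 33.99 rad
Revolutions = θ/(2π) = 33.99/(2π) = 5.41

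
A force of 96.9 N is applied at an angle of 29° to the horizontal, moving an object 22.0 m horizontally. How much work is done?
W = Fd cosθ = 96.9×22.0×cos(29°) = 1864.5 J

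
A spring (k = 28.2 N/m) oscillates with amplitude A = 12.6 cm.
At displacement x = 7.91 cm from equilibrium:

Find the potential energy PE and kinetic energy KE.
E_total = ½kA² = ½×28.2×(0.126)² = 0.2239 J
PE = ½kx² = ½×28.2×(0.0791)² = 0.08822 J
KE = E_total − PE = 0.1356 J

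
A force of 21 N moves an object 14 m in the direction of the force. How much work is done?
W = Fd = 21×14 = 294.0 J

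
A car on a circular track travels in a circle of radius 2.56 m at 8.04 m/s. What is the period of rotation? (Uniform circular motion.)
T = 2πr/v = 2π×2.56/8.04 = 2.0 s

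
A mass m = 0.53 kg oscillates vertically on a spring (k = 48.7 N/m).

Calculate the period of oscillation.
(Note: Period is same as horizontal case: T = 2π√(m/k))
T = 2π√(m/k) = 2π√(0.53/48.7) = 0.6555 s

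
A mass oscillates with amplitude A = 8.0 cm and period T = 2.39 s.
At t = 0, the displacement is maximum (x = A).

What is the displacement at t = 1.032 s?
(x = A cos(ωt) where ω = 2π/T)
ω = 2π/T = 2π/2.39 = 2.629 rad/s
x = A cos(ωt) = 8.0×cos(2.629×1.032) = -7.277 cm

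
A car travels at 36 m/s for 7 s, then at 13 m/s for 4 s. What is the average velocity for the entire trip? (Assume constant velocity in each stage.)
d₁ = v₁t₁ = 36 × 7 = 252 m
d₂ = v₂t₂ = 13 × 4 = 52 m
d_total = 304 m, t_total = 11 s
v_avg = d_total/t_total = 304/11 = 27.64 m/s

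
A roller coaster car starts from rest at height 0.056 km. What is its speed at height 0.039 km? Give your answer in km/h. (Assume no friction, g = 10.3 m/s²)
mgh₁ = ½mv₂² + mgh₂ → v₂ = √(2g(h₁−h₂)) = √(2×10.3×(56−39)) = 18.71 m/s = 67.37 km/h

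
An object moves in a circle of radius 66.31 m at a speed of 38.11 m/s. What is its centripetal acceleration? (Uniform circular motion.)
a_c = v²/r = 38.11²/66.31 = 1452.37/66.31 = 21.9 m/s²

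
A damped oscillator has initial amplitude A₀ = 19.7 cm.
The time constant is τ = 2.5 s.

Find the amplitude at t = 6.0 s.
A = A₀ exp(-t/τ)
A = A₀ exp(−t/τ) = 19.7×exp(−6.0/2.5) = 1.787 cm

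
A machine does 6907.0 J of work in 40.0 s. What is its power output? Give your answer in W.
P = W/t = 6907 J / 40 s = 172.7 W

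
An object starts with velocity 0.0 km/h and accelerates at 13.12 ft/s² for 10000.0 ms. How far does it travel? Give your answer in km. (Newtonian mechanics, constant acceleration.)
d = v₀t + ½at² (with unit conversion) = 0.1999 km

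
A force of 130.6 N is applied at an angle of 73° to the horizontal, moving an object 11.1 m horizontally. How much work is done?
W = Fd cosθ = 130.6×11.1×cos(73°) = 423.84 J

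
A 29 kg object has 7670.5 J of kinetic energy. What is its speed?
KE = ½mv² → v = √(2KE/m) = √(2×7670.5/29) = 23.0 m/s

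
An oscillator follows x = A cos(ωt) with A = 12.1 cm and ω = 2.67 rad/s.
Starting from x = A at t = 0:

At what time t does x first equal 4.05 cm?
cos(ωt) = x/A = 4.05/12.1 = 0.3347
ωt = arccos(0.3347) = 1.229 rad
t = 1.229/2.67 = 0.4605 s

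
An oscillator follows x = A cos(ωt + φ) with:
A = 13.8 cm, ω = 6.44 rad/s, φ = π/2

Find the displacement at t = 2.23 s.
x = A cos(ωt + φ) = 13.8×cos(6.44×2.23 + π/2) = -13.46 cm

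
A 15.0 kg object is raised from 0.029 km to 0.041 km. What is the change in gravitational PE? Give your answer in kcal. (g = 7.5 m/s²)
ΔPE = mg(h₂ − h₁) = 15 kg × 7.5 m/s² × (41 − 29) m = 1350 J = 0.3227 kcal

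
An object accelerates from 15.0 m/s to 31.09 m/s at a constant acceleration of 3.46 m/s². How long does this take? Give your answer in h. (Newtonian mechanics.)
t = (v - v₀)/a (with unit conversion) = 0.001292 h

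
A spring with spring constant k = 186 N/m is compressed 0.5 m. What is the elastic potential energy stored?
PE = ½kx² = ½×186×0.5² = 23.25 J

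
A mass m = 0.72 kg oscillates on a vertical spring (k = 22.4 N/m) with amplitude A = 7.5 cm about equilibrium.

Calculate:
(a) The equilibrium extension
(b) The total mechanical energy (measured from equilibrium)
x_eq = mg/k = 0.72×9.81/22.4 = 0.3153 m = 31.53 cm
E = ½kA² = ½×22.4×(0.075)² = 0.063 J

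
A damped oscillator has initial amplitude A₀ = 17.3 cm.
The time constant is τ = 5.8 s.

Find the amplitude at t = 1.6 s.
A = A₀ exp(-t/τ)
A = A₀ exp(−t/τ) = 17.3×exp(−1.6/5.8) = 13.13 cm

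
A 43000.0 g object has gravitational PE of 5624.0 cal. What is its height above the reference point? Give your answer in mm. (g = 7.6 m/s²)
PE = mgh → h = PE/(mg) = 2.353e+04 J / (43 kg × 7.6 m/s²) = 72 m = 72000.0 mm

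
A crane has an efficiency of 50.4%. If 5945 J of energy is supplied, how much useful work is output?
W_out = η × W_in = 0.504 × 5945 = 2996.3 J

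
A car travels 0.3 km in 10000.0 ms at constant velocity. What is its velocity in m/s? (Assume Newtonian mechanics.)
v = d/t (with unit conversion) = 30.0 m/s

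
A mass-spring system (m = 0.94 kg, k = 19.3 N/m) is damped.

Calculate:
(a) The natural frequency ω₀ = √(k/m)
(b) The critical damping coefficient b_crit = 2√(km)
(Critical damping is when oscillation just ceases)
ω₀ = √(k/m) = √(19.3/0.94) = 4.531 rad/s
b_crit = 2√(km) = 2√(19.3×0.94) = 8.519 kg/s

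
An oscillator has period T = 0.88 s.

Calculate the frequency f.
f = 1/T = 1/0.88 = 1.136 Hz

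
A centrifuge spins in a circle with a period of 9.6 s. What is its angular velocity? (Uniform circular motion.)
ω = 2π/T = 2π/9.6 = 0.6545 rad/s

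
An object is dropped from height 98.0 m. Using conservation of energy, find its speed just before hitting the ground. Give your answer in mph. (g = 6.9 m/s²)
mgh = ½mv² → v = √(2gh) = √(2×6.9×98) = 36.77 m/s = 82.26 mph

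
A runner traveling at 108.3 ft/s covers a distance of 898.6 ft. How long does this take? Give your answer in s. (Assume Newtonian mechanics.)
t = d/v (with unit conversion) = 8.297 s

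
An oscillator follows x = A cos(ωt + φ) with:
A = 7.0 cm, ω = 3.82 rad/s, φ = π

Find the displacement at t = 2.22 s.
x = A cos(ωt + φ) = 7.0×cos(3.82×2.22 + π) = 4.104 cm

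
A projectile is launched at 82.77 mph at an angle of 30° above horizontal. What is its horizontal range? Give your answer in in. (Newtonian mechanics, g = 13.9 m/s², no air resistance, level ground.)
R = v₀² sin(2θ) / g (with unit conversion) = 3358.0 in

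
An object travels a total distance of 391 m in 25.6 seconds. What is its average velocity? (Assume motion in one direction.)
v_avg = Δd / Δt = 391 / 25.6 = 15.27 m/s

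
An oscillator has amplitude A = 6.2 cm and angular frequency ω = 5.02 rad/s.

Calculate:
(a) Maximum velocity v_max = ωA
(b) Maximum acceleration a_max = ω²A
v_max = ωA = 5.02×0.062 = 0.3112 m/s
a_max = ω²A = 5.02²×0.062 = 1.562 m/s²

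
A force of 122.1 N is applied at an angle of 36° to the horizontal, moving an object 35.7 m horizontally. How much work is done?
W = Fd cosθ = 122.1×35.7×cos(36°) = 3526.5 J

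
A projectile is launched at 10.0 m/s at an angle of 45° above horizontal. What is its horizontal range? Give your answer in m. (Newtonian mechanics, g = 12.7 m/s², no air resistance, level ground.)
R = v₀² sin(2θ) / g = 7.874 m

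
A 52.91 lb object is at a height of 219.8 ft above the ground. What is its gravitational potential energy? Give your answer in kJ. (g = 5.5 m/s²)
PE = mgh = 24 kg × 5.5 m/s² × 67 m = 8843 J = 8.843 kJ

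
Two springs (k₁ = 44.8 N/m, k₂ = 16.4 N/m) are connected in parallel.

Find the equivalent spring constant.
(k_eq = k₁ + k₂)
k_eq = k₁ + k₂ = 44.8 + 16.4 = 61.2 N/m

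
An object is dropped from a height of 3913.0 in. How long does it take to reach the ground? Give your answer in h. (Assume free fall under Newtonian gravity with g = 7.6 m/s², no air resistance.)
t = √(2h/g) (with unit conversion) = 0.001421 h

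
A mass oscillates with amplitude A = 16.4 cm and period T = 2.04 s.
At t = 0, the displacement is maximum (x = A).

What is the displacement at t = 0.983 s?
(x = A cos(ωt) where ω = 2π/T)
ω = 2π/T = 2π/2.04 = 3.08 rad/s
x = A cos(ωt) = 16.4×cos(3.08×0.983) = -16.29 cm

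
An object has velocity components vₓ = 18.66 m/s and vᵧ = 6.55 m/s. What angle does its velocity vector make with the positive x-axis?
θ = arctan(vᵧ/vₓ) = arctan(6.55/18.66) = 19.34°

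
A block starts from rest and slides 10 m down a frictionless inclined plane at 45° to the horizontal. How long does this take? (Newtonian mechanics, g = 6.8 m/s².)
a = g sin(θ) = 6.8 × sin(45°) = 4.81 m/s²
t = √(2d/a) = √(2 × 10 / 4.81) = 2.04 s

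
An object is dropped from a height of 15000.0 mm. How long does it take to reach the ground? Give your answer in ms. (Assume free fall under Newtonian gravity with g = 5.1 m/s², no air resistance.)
t = √(2h/g) (with unit conversion) = 2425.0 ms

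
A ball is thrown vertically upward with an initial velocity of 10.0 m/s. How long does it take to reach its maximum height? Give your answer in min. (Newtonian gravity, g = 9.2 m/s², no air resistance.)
t_up = v₀/g (with unit conversion) = 0.01812 min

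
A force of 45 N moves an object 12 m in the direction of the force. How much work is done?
W = Fd = 45×12 = 540.0 J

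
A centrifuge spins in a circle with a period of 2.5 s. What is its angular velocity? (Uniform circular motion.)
ω = 2π/T = 2π/2.5 = 2.5133 rad/s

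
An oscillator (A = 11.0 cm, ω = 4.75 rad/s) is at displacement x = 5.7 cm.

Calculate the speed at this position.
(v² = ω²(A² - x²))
v = ω√(A² − x²) = 4.75×√(0.11² − 0.057²) = 0.4469 m/s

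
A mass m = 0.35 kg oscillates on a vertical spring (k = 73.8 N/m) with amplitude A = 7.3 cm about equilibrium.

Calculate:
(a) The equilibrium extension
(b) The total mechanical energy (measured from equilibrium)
x_eq = mg/k = 0.35×9.81/73.8 = 0.04652 m = 4.652 cm
E = ½kA² = ½×73.8×(0.073)² = 0.1966 J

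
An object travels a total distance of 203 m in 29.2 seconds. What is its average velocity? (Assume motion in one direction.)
v_avg = Δd / Δt = 203 / 29.2 = 6.95 m/s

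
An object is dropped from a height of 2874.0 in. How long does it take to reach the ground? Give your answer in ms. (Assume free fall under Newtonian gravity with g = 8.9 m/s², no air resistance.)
t = √(2h/g) (with unit conversion) = 4050.0 ms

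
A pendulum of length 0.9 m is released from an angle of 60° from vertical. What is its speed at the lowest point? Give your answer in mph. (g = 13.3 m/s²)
h = L(1 − cosθ) = 0.9×(1 − cos60°) = 0.45 m
v = √(2gh) = √(2×13.3×0.45) = 3.46 m/s = 7.739 mph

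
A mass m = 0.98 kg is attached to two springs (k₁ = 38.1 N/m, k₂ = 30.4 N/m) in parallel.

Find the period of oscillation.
k_eq = k₁+k₂ = 68.5 N/m
T = 2π√(m/k_eq) = 2π√(0.98/68.5) = 0.7515 s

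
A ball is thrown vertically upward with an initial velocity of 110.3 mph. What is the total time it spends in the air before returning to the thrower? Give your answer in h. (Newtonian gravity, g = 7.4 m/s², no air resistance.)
t_total = 2v₀/g (with unit conversion) = 0.003702 h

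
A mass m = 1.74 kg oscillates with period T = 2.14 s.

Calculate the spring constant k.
T = 2π√(m/k) → k = m(2π/T)² = 1.74×(2π/2.14)² = 15 N/m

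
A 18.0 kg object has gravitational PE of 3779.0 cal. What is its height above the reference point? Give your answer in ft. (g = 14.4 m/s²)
PE = mgh → h = PE/(mg) = 1.581e+04 J / (18 kg × 14.4 m/s²) = 61 m = 200.1 ft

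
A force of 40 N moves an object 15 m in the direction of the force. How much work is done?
W = Fd = 40×15 = 600.0 J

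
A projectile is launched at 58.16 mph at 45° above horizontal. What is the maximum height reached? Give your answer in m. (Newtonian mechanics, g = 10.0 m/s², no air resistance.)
H = v₀²sin²(θ)/(2g) (with unit conversion) = 16.9 m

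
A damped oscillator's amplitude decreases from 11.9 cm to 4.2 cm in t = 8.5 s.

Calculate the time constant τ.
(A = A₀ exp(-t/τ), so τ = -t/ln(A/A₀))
A/A₀ = 4.2/11.9 = 0.3529; ln(A/A₀) = -1.041
τ = −t/ln(A/A₀) = −8.5/-1.041 = 8.162 s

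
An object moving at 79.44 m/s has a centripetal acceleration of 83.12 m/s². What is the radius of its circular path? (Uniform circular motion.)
r = v²/a_c = 79.44²/83.12 = 75.92 m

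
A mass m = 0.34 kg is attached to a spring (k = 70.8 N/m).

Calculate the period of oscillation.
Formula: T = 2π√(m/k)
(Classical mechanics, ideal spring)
T = 2π√(m/k) = 2π√(0.34/70.8) = 0.4354 s; f = 1/T = 2.297 Hz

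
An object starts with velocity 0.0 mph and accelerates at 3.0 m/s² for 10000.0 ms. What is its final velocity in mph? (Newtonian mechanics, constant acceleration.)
v = v₀ + at (with unit conversion) = 67.11 mph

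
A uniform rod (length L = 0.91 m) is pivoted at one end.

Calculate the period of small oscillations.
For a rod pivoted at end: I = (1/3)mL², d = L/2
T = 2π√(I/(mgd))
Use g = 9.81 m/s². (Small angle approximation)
I/m = (1/3)L² = 0.276 m²; d = L/2 = 0.455 m
T = 2π√(I/(mgd)) = 2π√(0.276/(9.81×0.455)) = 1.563 s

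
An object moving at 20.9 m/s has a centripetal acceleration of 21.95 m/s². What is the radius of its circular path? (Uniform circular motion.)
r = v²/a_c = 20.9²/21.95 = 19.9 m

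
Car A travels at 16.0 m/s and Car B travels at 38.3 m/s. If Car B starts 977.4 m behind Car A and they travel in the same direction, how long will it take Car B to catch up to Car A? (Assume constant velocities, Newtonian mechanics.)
Relative speed: v_rel = 38.3 - 16.0 = 22.3 m/s
Time to catch: t = d₀/v_rel = 977.4/22.3 = 43.83 s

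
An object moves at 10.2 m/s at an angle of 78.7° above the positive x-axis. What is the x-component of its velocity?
vₓ = v cos(θ) = 10.2 × cos(78.7°) = 2.0 m/s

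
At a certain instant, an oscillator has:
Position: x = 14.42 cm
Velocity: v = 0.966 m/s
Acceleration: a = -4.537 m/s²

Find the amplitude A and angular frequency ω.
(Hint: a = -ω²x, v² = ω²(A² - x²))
a = −ω²x → ω = √(|a|/x) = √(4.537/0.1442) = 5.609 rad/s
v² = ω²(A² − x²) → A = √(x² + v²/ω²) = √(0.1442² + 0.966²/5.609²) = 0.2246 m = 22.46 cm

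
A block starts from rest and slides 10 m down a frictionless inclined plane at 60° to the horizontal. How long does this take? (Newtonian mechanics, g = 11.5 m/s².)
a = g sin(θ) = 11.5 × sin(60°) = 9.96 m/s²
t = √(2d/a) = √(2 × 10 / 9.96) = 1.42 s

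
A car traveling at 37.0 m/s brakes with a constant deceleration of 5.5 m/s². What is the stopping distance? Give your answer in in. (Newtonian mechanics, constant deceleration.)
d = v₀² / (2a) (with unit conversion) = 4900.0 in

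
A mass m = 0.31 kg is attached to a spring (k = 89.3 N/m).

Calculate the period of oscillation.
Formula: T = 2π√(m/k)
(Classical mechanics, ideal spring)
T = 2π√(m/k) = 2π√(0.31/89.3) = 0.3702 s; f = 1/T = 2.701 Hz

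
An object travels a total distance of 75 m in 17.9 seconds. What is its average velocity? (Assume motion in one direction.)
v_avg = Δd / Δt = 75 / 17.9 = 4.19 m/s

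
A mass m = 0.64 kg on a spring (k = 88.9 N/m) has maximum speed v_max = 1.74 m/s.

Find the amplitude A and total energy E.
½mv²_max = ½kA² → A = v_max√(m/k) = 1.74×√(0.64/88.9) = 0.1476 m = 14.76 cm
E = ½mv²_max = ½×0.64×1.74² = 0.9688 J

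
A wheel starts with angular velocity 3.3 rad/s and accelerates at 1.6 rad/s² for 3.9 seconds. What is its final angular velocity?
ω = ω₀ + αt = 3.3 + 1.6 × 3.9 = 9.54 rad/s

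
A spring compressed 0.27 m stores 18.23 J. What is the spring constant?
PE = ½kx² → k = 2PE/x² = 2×18.23/0.27² = 500.1 N/m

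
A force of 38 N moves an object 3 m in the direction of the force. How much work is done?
W = Fd = 38×3 = 114.0 J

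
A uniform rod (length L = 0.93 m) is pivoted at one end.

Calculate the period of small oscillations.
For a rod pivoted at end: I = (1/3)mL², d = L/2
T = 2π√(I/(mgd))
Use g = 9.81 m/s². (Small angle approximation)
I/m = (1/3)L² = 0.2883 m²; d = L/2 = 0.465 m
T = 2π√(I/(mgd)) = 2π√(0.2883/(9.81×0.465)) = 1.58 s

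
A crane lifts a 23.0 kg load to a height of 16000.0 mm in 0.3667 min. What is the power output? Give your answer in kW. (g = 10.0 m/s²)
W = mgh = 23×10.0×16 = 3680 J
P = W/t = 3680/22 = 167.3 W = 0.1673 kW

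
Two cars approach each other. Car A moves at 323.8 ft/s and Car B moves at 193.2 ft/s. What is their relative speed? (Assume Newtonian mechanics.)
v_rel = v_A + v_B = 323.8 + 193.2 = 517.0 ft/s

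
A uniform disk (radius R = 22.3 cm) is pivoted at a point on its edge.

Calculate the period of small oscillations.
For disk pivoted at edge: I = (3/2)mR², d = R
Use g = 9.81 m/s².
I/m = (3/2)R² = 0.07459 m²; d = R = 0.223 m
T = 2π√((3/2)R²/(gR)) = 2π√(3R/(2g)) = 1.16 s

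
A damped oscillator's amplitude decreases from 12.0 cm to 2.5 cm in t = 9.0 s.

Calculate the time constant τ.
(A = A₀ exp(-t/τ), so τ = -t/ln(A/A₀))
A/A₀ = 2.5/12.0 = 0.2083; ln(A/A₀) = -1.569
τ = −t/ln(A/A₀) = −9.0/-1.569 = 5.738 s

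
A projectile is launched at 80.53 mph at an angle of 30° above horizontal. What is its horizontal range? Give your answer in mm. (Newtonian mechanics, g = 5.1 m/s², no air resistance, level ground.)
R = v₀² sin(2θ) / g (with unit conversion) = 220100.0 mm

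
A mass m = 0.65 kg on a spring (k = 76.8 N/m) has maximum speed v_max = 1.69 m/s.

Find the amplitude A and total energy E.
½mv²_max = ½kA² → A = v_max√(m/k) = 1.69×√(0.65/76.8) = 0.1555 m = 15.55 cm
E = ½mv²_max = ½×0.65×1.69² = 0.9282 J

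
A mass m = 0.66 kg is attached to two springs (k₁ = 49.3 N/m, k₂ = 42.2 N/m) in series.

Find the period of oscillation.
k_eq = k₁k₂/(k₁+k₂) = 22.74 N/m
T = 2π√(m/k_eq) = 2π√(0.66/22.74) = 1.07 s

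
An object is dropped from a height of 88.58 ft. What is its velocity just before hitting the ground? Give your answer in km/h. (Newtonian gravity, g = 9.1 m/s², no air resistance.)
v = √(2gh) (with unit conversion) = 79.8 km/h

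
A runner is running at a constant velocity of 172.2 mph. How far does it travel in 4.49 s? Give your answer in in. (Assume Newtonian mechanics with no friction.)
d = vt (with unit conversion) = 13610.0 in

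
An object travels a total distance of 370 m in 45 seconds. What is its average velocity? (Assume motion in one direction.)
v_avg = Δd / Δt = 370 / 45 = 8.22 m/s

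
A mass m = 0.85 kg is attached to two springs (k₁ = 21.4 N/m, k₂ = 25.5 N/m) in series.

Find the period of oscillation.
k_eq = k₁k₂/(k₁+k₂) = 11.64 N/m
T = 2π√(m/k_eq) = 2π√(0.85/11.64) = 1.698 s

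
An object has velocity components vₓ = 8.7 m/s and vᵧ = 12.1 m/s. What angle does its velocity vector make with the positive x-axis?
θ = arctan(vᵧ/vₓ) = arctan(12.1/8.7) = 54.28°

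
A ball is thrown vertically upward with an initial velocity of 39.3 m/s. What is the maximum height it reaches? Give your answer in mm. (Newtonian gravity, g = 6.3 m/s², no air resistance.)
h_max = v₀²/(2g) (with unit conversion) = 122600.0 mm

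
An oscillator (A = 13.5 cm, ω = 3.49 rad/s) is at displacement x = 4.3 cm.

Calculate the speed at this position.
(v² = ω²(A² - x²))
v = ω√(A² − x²) = 3.49×√(0.135² − 0.043²) = 0.4466 m/s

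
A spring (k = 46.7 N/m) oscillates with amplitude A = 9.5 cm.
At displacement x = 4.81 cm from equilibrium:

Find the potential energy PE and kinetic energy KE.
E_total = ½kA² = ½×46.7×(0.095)² = 0.2107 J
PE = ½kx² = ½×46.7×(0.0481)² = 0.05402 J
KE = E_total − PE = 0.1567 J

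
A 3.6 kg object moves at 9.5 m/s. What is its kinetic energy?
KE = ½mv² = ½×3.6×9.5² = 162.45 J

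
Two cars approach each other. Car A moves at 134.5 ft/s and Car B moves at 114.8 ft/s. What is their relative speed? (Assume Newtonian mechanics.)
v_rel = v_A + v_B = 134.5 + 114.8 = 249.3 ft/s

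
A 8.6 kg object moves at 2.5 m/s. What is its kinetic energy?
KE = ½mv² = ½×8.6×2.5² = 26.875 J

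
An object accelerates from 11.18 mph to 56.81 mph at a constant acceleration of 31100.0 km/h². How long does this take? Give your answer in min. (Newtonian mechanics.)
t = (v - v₀)/a (with unit conversion) = 0.1417 min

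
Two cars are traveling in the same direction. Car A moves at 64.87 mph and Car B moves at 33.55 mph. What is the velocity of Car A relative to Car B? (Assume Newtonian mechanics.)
v_rel = v_A - v_B = 64.87 - 33.55 = 31.32 mph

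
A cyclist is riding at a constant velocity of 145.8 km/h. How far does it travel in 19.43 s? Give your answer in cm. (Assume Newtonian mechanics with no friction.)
d = vt (with unit conversion) = 78690.0 cm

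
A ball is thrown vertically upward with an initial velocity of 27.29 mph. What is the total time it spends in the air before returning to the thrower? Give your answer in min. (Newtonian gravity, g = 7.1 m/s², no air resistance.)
t_total = 2v₀/g (with unit conversion) = 0.05728 min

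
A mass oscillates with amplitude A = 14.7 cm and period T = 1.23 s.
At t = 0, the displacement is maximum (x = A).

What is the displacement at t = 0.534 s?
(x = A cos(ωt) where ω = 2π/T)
ω = 2π/T = 2π/1.23 = 5.108 rad/s
x = A cos(ωt) = 14.7×cos(5.108×0.534) = -13.46 cm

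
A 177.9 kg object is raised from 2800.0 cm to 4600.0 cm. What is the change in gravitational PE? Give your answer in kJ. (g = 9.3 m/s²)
ΔPE = mg(h₂ − h₁) = 177.9 kg × 9.3 m/s² × (46 − 28) m = 2.978e+04 J = 29.78 kJ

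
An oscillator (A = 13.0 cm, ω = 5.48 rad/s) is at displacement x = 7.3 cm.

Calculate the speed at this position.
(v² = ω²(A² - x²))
v = ω√(A² − x²) = 5.48×√(0.13² − 0.073²) = 0.5895 m/s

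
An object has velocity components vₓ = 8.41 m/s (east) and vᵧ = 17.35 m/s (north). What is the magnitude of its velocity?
|v| = √(vₓ² + vᵧ²) = √(8.41² + 17.35²) = √(371.751) = 19.28 m/s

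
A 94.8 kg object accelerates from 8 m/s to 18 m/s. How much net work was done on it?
W_net = ΔKE = ½m(v₂² − v₁²) = ½×94.8×(18² − 8²) = 12324.0 J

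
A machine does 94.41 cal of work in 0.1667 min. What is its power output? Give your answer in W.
P = W/t = 395 J / 10 s = 39.49 W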